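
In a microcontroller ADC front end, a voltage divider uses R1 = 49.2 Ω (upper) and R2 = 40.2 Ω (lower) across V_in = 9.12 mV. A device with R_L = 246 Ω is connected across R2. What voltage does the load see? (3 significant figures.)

The load sits in parallel with R2, giving an effective lower resistance R2' = R2·R_L/(R2+R_L) = 34.55 Ω.
Then V_out = V_in · R2'/(R1 + R2') = 9.12 × 34.55/83.75 = 3.763 mV.
(Unloaded it would be 4.10 mV; the load pulls it down.)

V_out ≈ 3.76 mV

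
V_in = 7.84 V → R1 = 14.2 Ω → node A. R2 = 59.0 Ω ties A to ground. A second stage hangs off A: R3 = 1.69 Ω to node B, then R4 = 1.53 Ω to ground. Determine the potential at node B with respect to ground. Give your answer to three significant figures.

V_B ≈ 0.659 V

Looking into the second stage from A: R3 + R4 = 3.220 Ω appears in parallel with R2.
R2 ‖ (R3+R4) = 3.053 Ω.
V_A = 7.84 × 3.053/(14.2 + 3.053) = 1.387 V.
Stage 2 is unloaded, so V_B = V_A · R4/(R3+R4) = 1.387 × 1.53/3.220 = 0.6593 V.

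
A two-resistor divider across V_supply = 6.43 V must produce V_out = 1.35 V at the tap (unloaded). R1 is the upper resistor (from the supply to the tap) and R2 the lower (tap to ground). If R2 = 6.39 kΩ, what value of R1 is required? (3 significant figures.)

R1 ≈ 24.0 kΩ

Required fraction k = V_out/V_supply = 0.2100.
R1 = R2·(1/k − 1) = 6.39 × 3.763 = 24.05 kΩ.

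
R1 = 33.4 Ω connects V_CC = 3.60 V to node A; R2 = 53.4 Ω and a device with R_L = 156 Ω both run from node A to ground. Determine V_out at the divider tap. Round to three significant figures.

The load sits in parallel with R2, giving an effective lower resistance R2' = R2·R_L/(R2+R_L) = 39.78 Ω.
Then V_out = V_CC · R2'/(R1 + R2') = 3.60 × 39.78/73.18 = 1.957 V.

V_out ≈ 1.96 V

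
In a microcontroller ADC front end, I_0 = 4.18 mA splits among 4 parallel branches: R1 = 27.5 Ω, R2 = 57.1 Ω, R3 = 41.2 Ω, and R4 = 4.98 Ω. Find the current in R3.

ΣG = 1/27.5 + 1/57.1 + 1/41.2 + 1/4.98 = 0.2790.
By the current-divider rule, I = I_0 · G_k/ΣG = 4.18 × 0.08701 = 0.3637 mA.

I ≈ 0.364 mA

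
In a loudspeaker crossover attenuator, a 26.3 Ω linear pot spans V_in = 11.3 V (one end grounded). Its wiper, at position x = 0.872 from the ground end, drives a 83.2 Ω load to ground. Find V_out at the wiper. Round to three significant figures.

Lower segment x·R_p = 22.93 Ω; upper segment (1−x)·R_p = 3.366 Ω.
(x·R_p) ‖ R_L = 17.98 Ω.
Then V_out = V_in · 17.98/(3.366 + 17.98) = 9.518 V.
(Unloaded: V_out = x·V_in = 9.85 V.)

V_out ≈ 9.52 V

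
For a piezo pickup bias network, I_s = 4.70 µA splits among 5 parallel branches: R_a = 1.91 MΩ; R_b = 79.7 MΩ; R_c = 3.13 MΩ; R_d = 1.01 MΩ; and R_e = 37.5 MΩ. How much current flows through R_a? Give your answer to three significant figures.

ΣG = 1/1.91 + 1/79.7 + 1/3.13 + 1/1.01 + 1/37.5 = 1.872.
Current divider: I(R_a) = I_s · G_k/ΣG = 4.70 × (0.5236/1.872) = 4.70 × 0.2796 = 1.314 µA.

I ≈ 1.31 µA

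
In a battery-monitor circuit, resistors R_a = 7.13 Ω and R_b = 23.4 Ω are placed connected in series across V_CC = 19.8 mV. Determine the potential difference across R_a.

Series total: ΣR = 7.13 + 23.4 = 30.53 Ω.
Voltage divider: V = V_CC · (7.130 / 30.53) = 19.8 × 0.2335 = 4.624 mV.

V ≈ 4.62 mV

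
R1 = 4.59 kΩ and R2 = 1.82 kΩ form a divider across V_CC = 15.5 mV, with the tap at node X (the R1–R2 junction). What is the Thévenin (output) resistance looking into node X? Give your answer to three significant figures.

Looking into X with the source shorted: R_th = R1·R2/(R1+R2) = 4.590 × 1.82/6.410 = 1.303 kΩ.

R_th ≈ 1.30 kΩ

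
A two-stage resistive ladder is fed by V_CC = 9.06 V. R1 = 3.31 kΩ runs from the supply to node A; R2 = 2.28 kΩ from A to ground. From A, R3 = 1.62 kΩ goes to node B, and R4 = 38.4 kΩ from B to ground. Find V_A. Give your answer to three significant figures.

V_A ≈ 3.57 V

Looking into the second stage from A: R3 + R4 = 40.02 kΩ appears in parallel with R2.
Effective lower resistance at A: R2 ‖ 40.02 = 2.157 kΩ.
So V_A = 9.06 × 0.3946 = 3.575 V.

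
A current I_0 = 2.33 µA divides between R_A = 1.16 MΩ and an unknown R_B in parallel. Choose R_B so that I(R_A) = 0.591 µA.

R_B ≈ 0.394 MΩ

Two-branch current divider: I_A = I_0 · R_B/(R_A + R_B).
With f = 0.2536, R_B = R_A · f/(1−f) = 1.16 × 0.3399 = 0.3942 MΩ.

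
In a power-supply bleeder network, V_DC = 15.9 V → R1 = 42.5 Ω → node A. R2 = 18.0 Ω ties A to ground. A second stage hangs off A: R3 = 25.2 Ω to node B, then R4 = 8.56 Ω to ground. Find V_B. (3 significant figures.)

V_B ≈ 0.873 V

The second stage (R3 + R4 = 33.76 Ω) loads node A in parallel with R2.
R2 ‖ (R3+R4) = 11.74 Ω.
So V_A = 15.9 × 0.2165 = 3.442 V.
V_B = V_A × 0.2536 = 0.8726 V.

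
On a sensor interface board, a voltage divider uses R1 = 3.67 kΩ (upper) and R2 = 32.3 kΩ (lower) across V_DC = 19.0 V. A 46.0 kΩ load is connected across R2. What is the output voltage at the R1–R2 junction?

V_out ≈ 15.9 V

First combine the lower leg with the load: R2 ‖ R_L = 18.98 kΩ.
Voltage divider with the loaded lower leg: V_out = 19.0 × 18.98/(3.67 + 18.98) = 19.0 × 0.8379 = 15.92 V.
(Unloaded it would be 17.1 V; the load pulls it down.)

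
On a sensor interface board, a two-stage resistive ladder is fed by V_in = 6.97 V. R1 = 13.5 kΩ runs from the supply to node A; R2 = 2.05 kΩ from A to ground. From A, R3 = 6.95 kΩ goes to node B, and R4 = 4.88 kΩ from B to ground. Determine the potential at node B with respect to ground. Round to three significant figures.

Looking into the second stage from A: R3 + R4 = 11.83 kΩ appears in parallel with R2.
R2 ‖ (R3+R4) = 1.747 kΩ.
First divider: V_A = V_in · 1.747/(13.5 + 1.747) = 0.7987 V.
Then the unloaded second divider: V_B = V_A × R4/(R3+R4) = 0.7987 × 0.4125 = 0.3295 V.

V_B ≈ 0.329 V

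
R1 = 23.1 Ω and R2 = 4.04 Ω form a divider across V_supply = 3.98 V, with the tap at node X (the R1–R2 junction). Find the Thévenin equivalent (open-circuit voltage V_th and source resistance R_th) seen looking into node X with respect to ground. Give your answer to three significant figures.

With X open, the divider is unloaded: V_th = 3.98 × 4.04/27.14 = 0.5925 V.
Zeroing V_supply shorts the top of R1 to ground, so R_th = R1 ‖ R2 = 3.439 Ω.

V_th ≈ 0.592 V, R_th ≈ 3.44 Ω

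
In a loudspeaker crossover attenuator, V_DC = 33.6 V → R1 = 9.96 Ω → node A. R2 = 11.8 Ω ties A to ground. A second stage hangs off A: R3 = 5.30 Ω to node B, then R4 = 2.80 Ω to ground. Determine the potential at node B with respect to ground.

Looking into the second stage from A: R3 + R4 = 8.100 Ω appears in parallel with R2.
Effective lower resistance at A: R2 ‖ 8.100 = 4.803 Ω.
V_A = 33.6 × 4.803/(9.96 + 4.803) = 10.93 V.
V_B = V_A × 0.3457 = 3.779 V.

V_B ≈ 3.78 V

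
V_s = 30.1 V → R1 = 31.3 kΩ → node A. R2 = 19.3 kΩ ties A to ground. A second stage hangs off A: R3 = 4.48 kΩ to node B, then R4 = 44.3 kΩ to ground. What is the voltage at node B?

V_B ≈ 8.38 V

Looking into the second stage from A: R3 + R4 = 48.78 kΩ appears in parallel with R2.
Effective lower resistance at A: R2 ‖ 48.78 = 13.83 kΩ.
So V_A = 30.1 × 0.3064 = 9.223 V.
V_B = V_A × 0.9082 = 8.376 V.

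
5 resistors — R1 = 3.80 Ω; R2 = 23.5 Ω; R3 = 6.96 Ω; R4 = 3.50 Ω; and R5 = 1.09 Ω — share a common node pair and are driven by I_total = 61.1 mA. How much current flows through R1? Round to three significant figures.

I ≈ 9.73 mA

Total conductance ΣG = 1/3.80 + 1/23.5 + 1/6.96 + 1/3.50 + 1/1.09 = 1.653 (units of 1/Ω).
R1 takes the fraction G_k/ΣG = 0.2632/1.653 = 0.1592, so I = 61.1 × 0.1592 = 9.730 mA.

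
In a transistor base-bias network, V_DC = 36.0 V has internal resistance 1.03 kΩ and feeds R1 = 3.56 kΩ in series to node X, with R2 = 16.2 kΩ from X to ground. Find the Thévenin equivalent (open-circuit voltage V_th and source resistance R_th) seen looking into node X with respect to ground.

R1' = 1.03 + 3.56 = 4.590 kΩ (source resistance + R1).
Open-circuit (no load on X): V_th = V_DC · R2/(R1' + R2) = 36.0 × 16.2/(4.590 + 16.2) = 28.05 V.
Looking into X with the source shorted: R_th = R1'·R2/(R1'+R2) = 4.590 × 16.2/20.79 = 3.577 kΩ.

V_th ≈ 28.1 V, R_th ≈ 3.58 kΩ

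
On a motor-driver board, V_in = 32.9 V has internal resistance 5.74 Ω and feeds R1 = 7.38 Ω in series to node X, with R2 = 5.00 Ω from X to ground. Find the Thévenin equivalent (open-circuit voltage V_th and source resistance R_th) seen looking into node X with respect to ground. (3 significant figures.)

V_th ≈ 9.08 V, R_th ≈ 3.62 Ω

R1' = 5.74 + 7.38 = 13.12 Ω (source resistance + R1).
Open-circuit (no load on X): V_th = V_in · R2/(R1' + R2) = 32.9 × 5.00/(13.12 + 5.00) = 9.078 V.
With V_in suppressed (replaced by a short), R_th = R1' ‖ R2 = (13.12 × 5.00)/(13.12 + 5.00) = 3.620 Ω.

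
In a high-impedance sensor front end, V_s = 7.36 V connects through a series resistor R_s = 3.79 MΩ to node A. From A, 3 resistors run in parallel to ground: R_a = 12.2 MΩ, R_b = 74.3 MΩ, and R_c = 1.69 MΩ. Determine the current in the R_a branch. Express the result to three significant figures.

Combine the parallel branches: R_p = (1/12.2 + 1/74.3 + 1/1.69)⁻¹ = 1.455 MΩ.
Node voltage V_A = V_s · R_p/(R_s + R_p) = 7.36 × 0.2774 = 2.042 V.
I(R_a) = V_A / R_a = 2.042/12.2 = 0.1674 µA.

I ≈ 0.167 µA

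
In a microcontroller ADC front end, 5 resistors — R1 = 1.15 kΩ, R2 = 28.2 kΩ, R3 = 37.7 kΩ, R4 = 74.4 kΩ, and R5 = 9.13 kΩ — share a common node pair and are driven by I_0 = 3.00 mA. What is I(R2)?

ΣG = 1/1.15 + 1/28.2 + 1/37.7 + 1/74.4 + 1/9.13 = 1.055.
R2 takes the fraction G_k/ΣG = 0.03546/1.055 = 0.03363, so I = 3.00 × 0.03363 = 0.1009 mA.

I ≈ 0.101 mA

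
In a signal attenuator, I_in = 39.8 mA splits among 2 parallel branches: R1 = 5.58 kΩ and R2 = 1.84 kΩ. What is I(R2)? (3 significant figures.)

With just two branches, the current splits inversely with resistance.
So I = 39.8 × 5.58/7.420 = 29.93 mA.

I ≈ 29.9 mA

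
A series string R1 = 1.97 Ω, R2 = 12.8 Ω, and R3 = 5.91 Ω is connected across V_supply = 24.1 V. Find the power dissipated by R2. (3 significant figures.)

Series current I = V_supply/ΣR = 24.1/20.68 = 1.165 A.
V(R2) = I·R = 14.92 V; P = V·I = 14.92 × 1.165 = 17.38 W.

P ≈ 17.4 W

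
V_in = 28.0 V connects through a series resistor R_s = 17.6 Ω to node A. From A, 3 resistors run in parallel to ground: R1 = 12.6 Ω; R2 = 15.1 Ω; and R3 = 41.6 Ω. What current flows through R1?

Combine the parallel branches: R_p = (1/12.6 + 1/15.1 + 1/41.6)⁻¹ = 5.895 Ω.
V_A = 28.0 × 5.895/23.50 = 7.026 V.
Branch current I = V_A/R1 = 7.026/12.6 = 0.5576 A.

I ≈ 0.558 A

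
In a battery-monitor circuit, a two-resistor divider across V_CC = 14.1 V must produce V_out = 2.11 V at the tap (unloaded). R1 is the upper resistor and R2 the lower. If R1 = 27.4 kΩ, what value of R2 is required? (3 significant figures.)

Required fraction k = V_out/V_CC = 0.1496.
Rearranging, R2 = R1·k/(1−k) = 27.4 × 0.1760 = 4.822 kΩ.

R2 ≈ 4.82 kΩ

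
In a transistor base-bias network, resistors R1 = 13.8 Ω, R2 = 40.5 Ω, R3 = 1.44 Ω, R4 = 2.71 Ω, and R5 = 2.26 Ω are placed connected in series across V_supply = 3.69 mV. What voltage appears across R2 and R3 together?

Series total: ΣR = 13.8 + 40.5 + 1.44 + 2.71 + 2.26 = 60.71 Ω.
R_{R2..R3} = 40.5 + 1.44 = 41.94 Ω.
By the voltage-divider rule, V = 3.69 × 41.94/60.71 = 2.549 mV.

V ≈ 2.55 mV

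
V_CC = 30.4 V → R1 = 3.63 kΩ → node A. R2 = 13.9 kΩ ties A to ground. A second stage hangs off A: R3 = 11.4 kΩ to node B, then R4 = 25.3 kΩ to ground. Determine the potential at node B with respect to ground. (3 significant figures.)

The second stage (R3 + R4 = 36.70 kΩ) loads node A in parallel with R2.
R2 ‖ (R3+R4) = 10.08 kΩ.
So V_A = 30.4 × 0.7353 = 22.35 V.
Stage 2 is unloaded, so V_B = V_A · R4/(R3+R4) = 22.35 × 25.3/36.70 = 15.41 V.

V_B ≈ 15.4 V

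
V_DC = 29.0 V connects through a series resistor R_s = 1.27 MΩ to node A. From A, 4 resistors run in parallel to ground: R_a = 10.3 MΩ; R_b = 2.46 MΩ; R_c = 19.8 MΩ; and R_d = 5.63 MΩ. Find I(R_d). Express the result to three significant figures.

Equivalent of the parallel group: R_p = 1.367 MΩ.
V_A = 29.0 × 1.367/2.637 = 15.03 V.
Branch current I = V_A/R_d = 15.03/5.63 = 2.670 µA.
(Equivalently: I_total = 11.00 µA, then current-divider fraction G_k/ΣG = 0.2427.)

I ≈ 2.67 µA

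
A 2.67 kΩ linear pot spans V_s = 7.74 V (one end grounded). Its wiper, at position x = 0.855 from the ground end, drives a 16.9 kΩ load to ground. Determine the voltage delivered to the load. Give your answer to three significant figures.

Split the track: R_lower = x·R_p = 2.283 kΩ, R_upper = (1−x)·R_p = 0.3872 kΩ.
(x·R_p) ‖ R_L = 2.011 kΩ.
V_out = 7.74 × 2.011/(0.3872 + 2.011) = 6.491 V.
(Unloaded: V_out = x·V_s = 6.62 V.)

V_out ≈ 6.49 V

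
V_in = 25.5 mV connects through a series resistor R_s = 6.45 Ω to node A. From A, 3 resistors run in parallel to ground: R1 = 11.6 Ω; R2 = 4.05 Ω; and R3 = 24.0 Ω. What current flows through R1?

I ≈ 0.643 mA

Equivalent of the parallel group: R_p = 2.668 Ω.
Node voltage V_A = V_in · R_p/(R_s + R_p) = 25.5 × 0.2926 = 7.462 mV.
I(R1) = V_A / R1 = 7.462/11.6 = 0.6433 mA.
(Check via current divider: I_total = 2.797 mA; share G_k/ΣG = 0.2300 → same result.)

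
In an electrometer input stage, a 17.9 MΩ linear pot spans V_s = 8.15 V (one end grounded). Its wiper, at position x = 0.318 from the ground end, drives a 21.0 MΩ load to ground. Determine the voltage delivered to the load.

The pot divides into 12.21 MΩ above the wiper and 5.692 MΩ below.
(x·R_p) ‖ R_L = 4.478 MΩ.
V_out = 8.15 × 4.478/(12.21 + 4.478) = 2.187 V.

V_out ≈ 2.19 V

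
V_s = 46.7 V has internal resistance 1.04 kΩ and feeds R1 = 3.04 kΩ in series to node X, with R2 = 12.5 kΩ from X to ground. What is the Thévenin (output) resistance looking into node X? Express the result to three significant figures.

R_th ≈ 3.08 kΩ

R1' = 1.04 + 3.04 = 4.080 kΩ (source resistance + R1).
With V_s suppressed (replaced by a short), R_th = R1' ‖ R2 = (4.080 × 12.5)/(4.080 + 12.5) = 3.076 kΩ.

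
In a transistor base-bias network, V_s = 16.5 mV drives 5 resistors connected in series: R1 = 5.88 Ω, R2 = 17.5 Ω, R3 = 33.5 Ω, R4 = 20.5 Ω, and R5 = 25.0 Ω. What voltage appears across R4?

ΣR = 5.88 + 17.5 + 33.5 + 20.5 + 25.0 = 102.4 Ω.
V = V_s · R/ΣR = 16.5 × 0.2002 = 3.304 mV.

V ≈ 3.30 mV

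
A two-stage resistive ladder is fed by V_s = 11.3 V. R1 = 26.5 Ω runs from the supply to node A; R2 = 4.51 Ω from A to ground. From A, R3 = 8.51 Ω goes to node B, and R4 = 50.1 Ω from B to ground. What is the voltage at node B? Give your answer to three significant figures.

V_B ≈ 1.32 V

Looking into the second stage from A: R3 + R4 = 58.61 Ω appears in parallel with R2.
Effective lower resistance at A: R2 ‖ 58.61 = 4.188 Ω.
V_A = 11.3 × 4.188/(26.5 + 4.188) = 1.542 V.
V_B = V_A × 0.8548 = 1.318 V.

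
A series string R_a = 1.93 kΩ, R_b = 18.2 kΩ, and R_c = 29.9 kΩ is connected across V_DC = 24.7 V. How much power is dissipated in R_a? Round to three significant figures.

P ≈ 0.470 mW

ΣR = 50.03 kΩ → I = 24.7/50.03 = 0.4937 mA.
V(R_a) = I·R = 0.9528 V; P = V·I = 0.9528 × 0.4937 = 0.4704 mW.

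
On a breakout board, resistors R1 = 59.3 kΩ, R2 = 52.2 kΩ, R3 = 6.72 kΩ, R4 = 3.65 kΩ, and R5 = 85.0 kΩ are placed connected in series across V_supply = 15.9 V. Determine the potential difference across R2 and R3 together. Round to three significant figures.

ΣR = 59.3 + 52.2 + 6.72 + 3.65 + 85.0 = 206.9 kΩ.
R_{R2..R3} = 52.2 + 6.72 = 58.92 kΩ.
Voltage divider: V = V_supply · (58.92 / 206.9) = 15.9 × 0.2848 = 4.529 V.

V ≈ 4.53 V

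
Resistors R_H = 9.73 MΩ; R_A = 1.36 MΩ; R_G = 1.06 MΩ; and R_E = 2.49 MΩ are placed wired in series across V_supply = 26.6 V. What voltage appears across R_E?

V ≈ 4.52 V

Total series resistance ΣR = 9.73 + 1.36 + 1.06 + 2.49 = 14.64 MΩ.
By the voltage-divider rule, V = 26.6 × 2.490/14.64 = 4.524 V.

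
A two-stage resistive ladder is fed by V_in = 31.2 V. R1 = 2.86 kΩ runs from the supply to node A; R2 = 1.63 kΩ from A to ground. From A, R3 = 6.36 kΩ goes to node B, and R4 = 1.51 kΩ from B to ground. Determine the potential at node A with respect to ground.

Looking into the second stage from A: R3 + R4 = 7.870 kΩ appears in parallel with R2.
Effective lower resistance at A: R2 ‖ 7.870 = 1.350 kΩ.
So V_A = 31.2 × 0.3207 = 10.01 V.

V_A ≈ 10.0 V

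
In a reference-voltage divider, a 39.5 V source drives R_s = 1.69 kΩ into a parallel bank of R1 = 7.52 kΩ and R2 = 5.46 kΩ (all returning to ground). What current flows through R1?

I ≈ 3.42 mA

Equivalent of the parallel group: R_p = 3.163 kΩ.
Node voltage V_A = V_s · R_p/(R_s + R_p) = 39.5 × 0.6518 = 25.75 V.
I(R1) = V_A / R1 = 25.75/7.52 = 3.424 mA.
(Check via current divider: I_total = 8.139 mA; share G_k/ΣG = 0.4206 → same result.)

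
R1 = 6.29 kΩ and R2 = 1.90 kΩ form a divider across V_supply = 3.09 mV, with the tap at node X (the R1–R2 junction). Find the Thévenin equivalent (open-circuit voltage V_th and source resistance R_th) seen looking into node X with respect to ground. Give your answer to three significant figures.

V_th ≈ 0.717 mV, R_th ≈ 1.46 kΩ

Open-circuit (no load on X): V_th = V_supply · R2/(R1 + R2) = 3.09 × 1.90/(6.290 + 1.90) = 0.7168 mV.
With V_supply suppressed (replaced by a short), R_th = R1 ‖ R2 = (6.290 × 1.90)/(6.290 + 1.90) = 1.459 kΩ.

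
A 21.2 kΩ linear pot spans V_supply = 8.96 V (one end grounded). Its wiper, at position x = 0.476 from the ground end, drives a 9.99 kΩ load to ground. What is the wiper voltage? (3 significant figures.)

V_out ≈ 2.79 V

Lower segment x·R_p = 10.09 kΩ; upper segment (1−x)·R_p = 11.11 kΩ.
Lower segment in parallel with the load: 10.09 ‖ 9.99 = 5.020 kΩ.
Then V_out = V_supply · 5.020/(11.11 + 5.020) = 2.789 V.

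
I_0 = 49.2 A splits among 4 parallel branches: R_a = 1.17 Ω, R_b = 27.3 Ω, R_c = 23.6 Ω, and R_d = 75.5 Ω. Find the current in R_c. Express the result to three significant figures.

I ≈ 2.20 A

Total conductance ΣG = 1/1.17 + 1/27.3 + 1/23.6 + 1/75.5 = 0.9469 (units of 1/Ω).
By the current-divider rule, I = I_0 · G_k/ΣG = 49.2 × 0.04475 = 2.202 A.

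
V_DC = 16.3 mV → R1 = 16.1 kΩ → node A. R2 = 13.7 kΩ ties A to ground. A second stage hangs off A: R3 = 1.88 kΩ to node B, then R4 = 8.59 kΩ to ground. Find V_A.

V_A ≈ 4.39 mV

Looking into the second stage from A: R3 + R4 = 10.47 kΩ appears in parallel with R2.
R2 ‖ (R3+R4) = 5.935 kΩ.
First divider: V_A = V_DC · 5.935/(16.1 + 5.935) = 4.390 mV.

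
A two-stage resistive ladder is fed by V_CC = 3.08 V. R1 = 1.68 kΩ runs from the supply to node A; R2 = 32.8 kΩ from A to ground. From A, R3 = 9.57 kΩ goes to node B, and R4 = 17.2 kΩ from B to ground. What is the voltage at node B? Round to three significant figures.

Looking into the second stage from A: R3 + R4 = 26.77 kΩ appears in parallel with R2.
Effective lower resistance at A: R2 ‖ 26.77 = 14.74 kΩ.
So V_A = 3.08 × 0.8977 = 2.765 V.
Then the unloaded second divider: V_B = V_A × R4/(R3+R4) = 2.765 × 0.6425 = 1.776 V.

V_B ≈ 1.78 V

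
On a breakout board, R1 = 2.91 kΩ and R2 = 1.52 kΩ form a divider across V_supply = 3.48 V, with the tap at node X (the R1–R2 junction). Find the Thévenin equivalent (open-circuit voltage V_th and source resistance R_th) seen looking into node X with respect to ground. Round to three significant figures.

V_th ≈ 1.19 V, R_th ≈ 0.998 kΩ

Open-circuit (no load on X): V_th = V_supply · R2/(R1 + R2) = 3.48 × 1.52/(2.910 + 1.52) = 1.194 V.
With V_supply suppressed (replaced by a short), R_th = R1 ‖ R2 = (2.910 × 1.52)/(2.910 + 1.52) = 0.9985 kΩ.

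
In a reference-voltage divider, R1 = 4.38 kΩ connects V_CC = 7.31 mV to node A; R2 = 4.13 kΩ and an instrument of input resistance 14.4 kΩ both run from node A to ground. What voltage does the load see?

The load sits in parallel with R2, giving an effective lower resistance R2' = R2·R_L/(R2+R_L) = 3.209 kΩ.
Voltage divider with the loaded lower leg: V_out = 7.31 × 3.209/(4.38 + 3.209) = 7.31 × 0.4229 = 3.091 mV.

V_out ≈ 3.09 mV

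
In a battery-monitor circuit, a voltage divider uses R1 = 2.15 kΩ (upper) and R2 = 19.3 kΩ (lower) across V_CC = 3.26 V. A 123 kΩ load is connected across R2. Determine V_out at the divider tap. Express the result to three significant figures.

R2 ‖ R_L = (19.3 × 123)/(19.3 + 123) = 16.68 kΩ.
Now apply the divider: V_out = 3.26 × 0.8858 = 2.888 V.

V_out ≈ 2.89 V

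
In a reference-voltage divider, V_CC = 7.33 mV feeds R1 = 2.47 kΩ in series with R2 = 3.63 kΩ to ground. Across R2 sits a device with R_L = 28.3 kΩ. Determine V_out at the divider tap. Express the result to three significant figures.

V_out ≈ 4.15 mV

First combine the lower leg with the load: R2 ‖ R_L = 3.217 kΩ.
Then V_out = V_CC · R2'/(R1 + R2') = 7.33 × 3.217/5.687 = 4.147 mV.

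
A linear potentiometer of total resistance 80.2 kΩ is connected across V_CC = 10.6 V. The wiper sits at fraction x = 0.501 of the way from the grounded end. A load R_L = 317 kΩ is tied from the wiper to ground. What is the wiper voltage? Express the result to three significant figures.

Split the track: R_lower = x·R_p = 40.18 kΩ, R_upper = (1−x)·R_p = 40.02 kΩ.
R_L loads the lower segment: effective lower R = 35.66 kΩ.
V_out = 10.6 × 35.66/(40.02 + 35.66) = 4.995 V.

V_out ≈ 4.99 V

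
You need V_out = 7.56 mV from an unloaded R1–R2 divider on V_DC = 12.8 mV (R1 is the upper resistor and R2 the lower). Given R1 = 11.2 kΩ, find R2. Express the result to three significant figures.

R2 ≈ 16.2 kΩ

V_out/V_DC = R2/(R1+R2) = 0.5906.
Rearranging, R2 = R1·k/(1−k) = 11.2 × 1.443 = 16.16 kΩ.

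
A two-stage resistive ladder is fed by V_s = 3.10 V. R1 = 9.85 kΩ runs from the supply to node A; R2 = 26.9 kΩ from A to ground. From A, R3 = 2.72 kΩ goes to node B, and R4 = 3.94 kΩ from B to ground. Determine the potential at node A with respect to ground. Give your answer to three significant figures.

V_A ≈ 1.09 V

The second stage (R3 + R4 = 6.660 kΩ) loads node A in parallel with R2.
Effective lower resistance at A: R2 ‖ 6.660 = 5.338 kΩ.
So V_A = 3.10 × 0.3515 = 1.090 V.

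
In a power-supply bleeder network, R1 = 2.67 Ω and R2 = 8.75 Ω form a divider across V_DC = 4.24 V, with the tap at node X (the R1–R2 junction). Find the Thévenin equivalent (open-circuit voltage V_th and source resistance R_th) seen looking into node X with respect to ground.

V_th ≈ 3.25 V, R_th ≈ 2.05 Ω

Open-circuit (no load on X): V_th = V_DC · R2/(R1 + R2) = 4.24 × 8.75/(2.670 + 8.75) = 3.249 V.
Zeroing V_DC shorts the top of R1 to ground, so R_th = R1 ‖ R2 = 2.046 Ω.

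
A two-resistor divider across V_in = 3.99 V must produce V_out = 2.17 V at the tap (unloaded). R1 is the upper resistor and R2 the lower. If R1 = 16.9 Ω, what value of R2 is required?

R2 ≈ 20.1 Ω

Required fraction k = V_out/V_in = 0.5439.
Rearranging, R2 = R1·k/(1−k) = 16.9 × 1.192 = 20.15 Ω.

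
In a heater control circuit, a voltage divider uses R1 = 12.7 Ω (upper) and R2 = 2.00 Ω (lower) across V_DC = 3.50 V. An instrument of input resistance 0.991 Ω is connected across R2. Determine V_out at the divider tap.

The load sits in parallel with R2, giving an effective lower resistance R2' = R2·R_L/(R2+R_L) = 0.6627 Ω.
Voltage divider with the loaded lower leg: V_out = 3.50 × 0.6627/(12.7 + 0.6627) = 3.50 × 0.04959 = 0.1736 V.

V_out ≈ 0.174 V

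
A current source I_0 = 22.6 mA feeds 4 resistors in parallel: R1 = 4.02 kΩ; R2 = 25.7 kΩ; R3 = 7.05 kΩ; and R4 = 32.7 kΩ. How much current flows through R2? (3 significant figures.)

ΣG = 1/4.02 + 1/25.7 + 1/7.05 + 1/32.7 = 0.4601.
R2 takes the fraction G_k/ΣG = 0.03891/0.4601 = 0.08457, so I = 22.6 × 0.08457 = 1.911 mA.

I ≈ 1.91 mA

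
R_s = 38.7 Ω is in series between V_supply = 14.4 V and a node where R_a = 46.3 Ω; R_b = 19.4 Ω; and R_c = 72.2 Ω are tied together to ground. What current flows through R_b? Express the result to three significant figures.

Combine the parallel branches: R_p = (1/46.3 + 1/19.4 + 1/72.2)⁻¹ = 11.49 Ω.
V_A by voltage divider: V_A = 14.4 × 11.49/(38.7 + 11.49) = 3.298 V.
Branch current I = V_A/R_b = 3.298/19.4 = 0.1700 A.
(Equivalently: I_total = 0.2869 A, then current-divider fraction G_k/ΣG = 0.5925.)

I ≈ 0.170 A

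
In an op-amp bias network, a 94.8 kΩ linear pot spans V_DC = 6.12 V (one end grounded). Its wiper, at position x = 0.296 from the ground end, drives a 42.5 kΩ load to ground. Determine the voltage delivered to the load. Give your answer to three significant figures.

V_out ≈ 1.24 V

Split the track: R_lower = x·R_p = 28.06 kΩ, R_upper = (1−x)·R_p = 66.74 kΩ.
(x·R_p) ‖ R_L = 16.90 kΩ.
Then V_out = V_DC · 16.90/(66.74 + 16.90) = 1.237 V.
(Unloaded: V_out = x·V_DC = 1.81 V.)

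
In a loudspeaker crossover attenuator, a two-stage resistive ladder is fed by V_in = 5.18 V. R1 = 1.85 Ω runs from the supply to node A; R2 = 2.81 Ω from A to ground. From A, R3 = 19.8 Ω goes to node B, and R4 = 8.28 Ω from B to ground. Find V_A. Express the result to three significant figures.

Node A sees R2 in parallel with the series input of stage 2, R3 + R4 = 28.08 Ω.
Effective lower resistance at A: R2 ‖ 28.08 = 2.554 Ω.
V_A = 5.18 × 2.554/(1.85 + 2.554) = 3.004 V.

V_A ≈ 3.00 V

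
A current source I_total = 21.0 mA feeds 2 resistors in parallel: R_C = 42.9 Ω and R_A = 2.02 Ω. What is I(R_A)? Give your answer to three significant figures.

I ≈ 20.1 mA

For two parallel branches, I_k = I_total · (other R)/(sum of R).
So I = 21.0 × 42.9/44.92 = 20.06 mA.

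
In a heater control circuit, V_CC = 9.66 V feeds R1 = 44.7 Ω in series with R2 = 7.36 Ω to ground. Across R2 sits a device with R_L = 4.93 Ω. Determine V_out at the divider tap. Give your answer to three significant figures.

V_out ≈ 0.599 V

R2 ‖ R_L = (7.36 × 4.93)/(7.36 + 4.93) = 2.952 Ω.
Voltage divider with the loaded lower leg: V_out = 9.66 × 2.952/(44.7 + 2.952) = 9.66 × 0.06196 = 0.5985 V.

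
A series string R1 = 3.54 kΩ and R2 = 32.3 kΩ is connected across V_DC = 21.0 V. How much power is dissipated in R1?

ΣR = 35.84 kΩ → I = 21.0/35.84 = 0.5859 mA.
P(R1) = I²·R1 = (0.5859)² × 3.54 = 1.215 mW.

P ≈ 1.22 mW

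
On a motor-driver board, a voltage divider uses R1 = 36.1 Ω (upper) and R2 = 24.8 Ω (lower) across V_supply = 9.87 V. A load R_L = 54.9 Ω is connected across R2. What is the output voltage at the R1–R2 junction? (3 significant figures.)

The load sits in parallel with R2, giving an effective lower resistance R2' = R2·R_L/(R2+R_L) = 17.08 Ω.
Then V_out = V_supply · R2'/(R1 + R2') = 9.87 × 17.08/53.18 = 3.170 V.

V_out ≈ 3.17 V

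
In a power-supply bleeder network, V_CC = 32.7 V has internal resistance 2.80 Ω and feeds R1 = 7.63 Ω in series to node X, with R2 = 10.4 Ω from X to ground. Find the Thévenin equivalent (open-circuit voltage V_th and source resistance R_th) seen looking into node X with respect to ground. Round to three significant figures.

V_th ≈ 16.3 V, R_th ≈ 5.21 Ω

R1' = 2.80 + 7.63 = 10.43 Ω (source resistance + R1).
V_th is the unloaded tap voltage: V_CC · R2/(R1'+R2) = 32.7 × 0.4993 = 16.33 V.
Zeroing V_CC shorts the top of R1' to ground, so R_th = R1' ‖ R2 = 5.207 Ω.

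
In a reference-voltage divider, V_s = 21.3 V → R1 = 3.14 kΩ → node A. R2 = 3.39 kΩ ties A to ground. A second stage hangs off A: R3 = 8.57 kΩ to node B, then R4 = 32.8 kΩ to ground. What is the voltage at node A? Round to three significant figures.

Node A sees R2 in parallel with the series input of stage 2, R3 + R4 = 41.37 kΩ.
R2 ‖ (R3+R4) = 3.133 kΩ.
First divider: V_A = V_s · 3.133/(3.14 + 3.133) = 10.64 V.

V_A ≈ 10.6 V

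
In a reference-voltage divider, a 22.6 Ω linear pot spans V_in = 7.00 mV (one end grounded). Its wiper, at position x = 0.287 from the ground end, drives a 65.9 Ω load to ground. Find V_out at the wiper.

Split the track: R_lower = x·R_p = 6.486 Ω, R_upper = (1−x)·R_p = 16.11 Ω.
R_L loads the lower segment: effective lower R = 5.905 Ω.
V_out = 7.00 × 5.905/(16.11 + 5.905) = 1.877 mV.

V_out ≈ 1.88 mV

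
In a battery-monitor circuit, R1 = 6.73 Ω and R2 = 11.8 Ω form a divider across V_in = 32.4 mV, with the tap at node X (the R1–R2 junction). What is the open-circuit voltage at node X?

Open-circuit (no load on X): V_th = V_in · R2/(R1 + R2) = 32.4 × 11.8/(6.730 + 11.8) = 20.63 mV.

V_th ≈ 20.6 mV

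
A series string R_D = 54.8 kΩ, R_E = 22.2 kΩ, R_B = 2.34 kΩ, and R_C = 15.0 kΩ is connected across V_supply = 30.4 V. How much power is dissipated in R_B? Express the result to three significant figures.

P ≈ 0.243 mW

Series current I = V_supply/ΣR = 30.4/94.34 = 0.3222 mA.
P(R_B) = I²·R_B = (0.3222)² × 2.34 = 0.2430 mW.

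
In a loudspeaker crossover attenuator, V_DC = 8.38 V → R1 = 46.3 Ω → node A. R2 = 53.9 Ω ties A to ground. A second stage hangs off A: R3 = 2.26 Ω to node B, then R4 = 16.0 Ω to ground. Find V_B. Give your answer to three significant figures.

V_B ≈ 1.67 V

Node A sees R2 in parallel with the series input of stage 2, R3 + R4 = 18.26 Ω.
Effective lower resistance at A: R2 ‖ 18.26 = 13.64 Ω.
First divider: V_A = V_DC · 13.64/(46.3 + 13.64) = 1.907 V.
V_B = V_A × 0.8762 = 1.671 V.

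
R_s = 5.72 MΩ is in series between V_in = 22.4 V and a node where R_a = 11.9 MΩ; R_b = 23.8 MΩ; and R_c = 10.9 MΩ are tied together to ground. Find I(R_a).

I ≈ 0.838 µA

Equivalent of the parallel group: R_p = 4.592 MΩ.
V_A by voltage divider: V_A = 22.4 × 4.592/(5.72 + 4.592) = 9.974 V.
Branch current I = V_A/R_a = 9.974/11.9 = 0.8382 µA.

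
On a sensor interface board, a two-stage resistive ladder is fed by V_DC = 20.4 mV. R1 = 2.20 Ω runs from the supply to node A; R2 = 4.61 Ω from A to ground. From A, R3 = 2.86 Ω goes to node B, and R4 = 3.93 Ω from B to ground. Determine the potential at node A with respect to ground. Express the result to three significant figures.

V_A ≈ 11.3 mV

Looking into the second stage from A: R3 + R4 = 6.790 Ω appears in parallel with R2.
R2 ‖ (R3+R4) = 2.746 Ω.
First divider: V_A = V_DC · 2.746/(2.20 + 2.746) = 11.33 mV.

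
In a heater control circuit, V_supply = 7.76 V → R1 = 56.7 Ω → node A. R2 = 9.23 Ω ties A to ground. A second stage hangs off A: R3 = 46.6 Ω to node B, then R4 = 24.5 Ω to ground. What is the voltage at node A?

Node A sees R2 in parallel with the series input of stage 2, R3 + R4 = 71.10 Ω.
R2 ‖ (R3+R4) = 8.169 Ω.
V_A = 7.76 × 8.169/(56.7 + 8.169) = 0.9773 V.

V_A ≈ 0.977 V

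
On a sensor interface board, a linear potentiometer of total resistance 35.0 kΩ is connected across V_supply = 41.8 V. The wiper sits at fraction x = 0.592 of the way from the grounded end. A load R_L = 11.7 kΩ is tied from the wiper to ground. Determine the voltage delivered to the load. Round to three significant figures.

The pot divides into 14.28 kΩ above the wiper and 20.72 kΩ below.
R_L loads the lower segment: effective lower R = 7.478 kΩ.
Loaded-divider output: V_out = 41.8 × 0.3437 = 14.37 V.
(Unloaded: V_out = x·V_supply = 24.7 V.)

V_out ≈ 14.4 V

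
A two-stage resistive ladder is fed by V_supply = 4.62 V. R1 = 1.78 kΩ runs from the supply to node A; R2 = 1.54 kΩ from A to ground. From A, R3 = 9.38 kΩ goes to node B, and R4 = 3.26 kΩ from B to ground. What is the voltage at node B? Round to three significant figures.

Node A sees R2 in parallel with the series input of stage 2, R3 + R4 = 12.64 kΩ.
R2 ‖ (R3+R4) = 1.373 kΩ.
First divider: V_A = V_supply · 1.373/(1.78 + 1.373) = 2.012 V.
V_B = V_A × 0.2579 = 0.5188 V.

V_B ≈ 0.519 V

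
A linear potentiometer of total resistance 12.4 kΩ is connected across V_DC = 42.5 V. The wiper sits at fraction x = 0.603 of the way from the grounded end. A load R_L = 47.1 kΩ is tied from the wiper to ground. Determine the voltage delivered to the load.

V_out ≈ 24.1 V

Split the track: R_lower = x·R_p = 7.477 kΩ, R_upper = (1−x)·R_p = 4.923 kΩ.
(x·R_p) ‖ R_L = 6.453 kΩ.
Then V_out = V_DC · 6.453/(4.923 + 6.453) = 24.11 V.
(Unloaded: V_out = x·V_DC = 25.6 V.)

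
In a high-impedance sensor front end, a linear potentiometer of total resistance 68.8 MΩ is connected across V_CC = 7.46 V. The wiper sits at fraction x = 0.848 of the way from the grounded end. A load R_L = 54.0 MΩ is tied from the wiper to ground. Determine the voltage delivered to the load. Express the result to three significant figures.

The pot divides into 10.46 MΩ above the wiper and 58.34 MΩ below.
R_L loads the lower segment: effective lower R = 28.04 MΩ.
Loaded-divider output: V_out = 7.46 × 0.7284 = 5.434 V.
(Unloaded: V_out = x·V_CC = 6.33 V.)

V_out ≈ 5.43 V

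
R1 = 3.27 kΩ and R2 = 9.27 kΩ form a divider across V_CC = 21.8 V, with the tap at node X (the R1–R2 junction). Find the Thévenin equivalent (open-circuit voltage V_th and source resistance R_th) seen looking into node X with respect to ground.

V_th ≈ 16.1 V, R_th ≈ 2.42 kΩ

With X open, the divider is unloaded: V_th = 21.8 × 9.27/12.54 = 16.12 V.
Zeroing V_CC shorts the top of R1 to ground, so R_th = R1 ‖ R2 = 2.417 kΩ.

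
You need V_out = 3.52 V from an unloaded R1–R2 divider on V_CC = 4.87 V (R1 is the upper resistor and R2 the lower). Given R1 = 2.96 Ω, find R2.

Required fraction k = V_out/V_CC = 0.7228.
R2 = R1 · 0.7228/(1 − 0.7228) = 7.718 Ω.

R2 ≈ 7.72 Ω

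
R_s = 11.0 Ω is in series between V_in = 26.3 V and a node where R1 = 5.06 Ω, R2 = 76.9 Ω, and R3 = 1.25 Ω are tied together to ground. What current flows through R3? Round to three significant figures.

Equivalent of the parallel group: R_p = 0.9895 Ω.
Node voltage V_A = V_in · R_p/(R_s + R_p) = 26.3 × 0.08253 = 2.171 V.
Branch current I = V_A/R3 = 2.171/1.25 = 1.736 A.

I ≈ 1.74 A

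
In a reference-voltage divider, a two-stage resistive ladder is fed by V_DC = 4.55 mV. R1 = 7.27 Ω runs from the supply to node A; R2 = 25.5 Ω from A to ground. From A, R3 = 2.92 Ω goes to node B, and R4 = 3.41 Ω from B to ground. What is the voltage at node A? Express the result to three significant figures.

Looking into the second stage from A: R3 + R4 = 6.330 Ω appears in parallel with R2.
Effective lower resistance at A: R2 ‖ 6.330 = 5.071 Ω.
So V_A = 4.55 × 0.4109 = 1.870 mV.

V_A ≈ 1.87 mV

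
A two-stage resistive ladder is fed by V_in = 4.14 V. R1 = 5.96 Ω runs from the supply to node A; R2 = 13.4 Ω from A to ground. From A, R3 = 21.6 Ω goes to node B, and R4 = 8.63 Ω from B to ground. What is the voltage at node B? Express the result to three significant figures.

Node A sees R2 in parallel with the series input of stage 2, R3 + R4 = 30.23 Ω.
Effective lower resistance at A: R2 ‖ 30.23 = 9.284 Ω.
So V_A = 4.14 × 0.6090 = 2.521 V.
V_B = V_A × 0.2855 = 0.7198 V.

V_B ≈ 0.720 V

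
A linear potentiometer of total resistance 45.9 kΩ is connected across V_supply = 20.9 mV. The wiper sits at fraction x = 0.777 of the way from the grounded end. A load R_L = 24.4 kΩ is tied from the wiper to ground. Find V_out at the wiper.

The pot divides into 10.24 kΩ above the wiper and 35.66 kΩ below.
(x·R_p) ‖ R_L = 14.49 kΩ.
Loaded-divider output: V_out = 20.9 × 0.5860 = 12.25 mV.

V_out ≈ 12.2 mV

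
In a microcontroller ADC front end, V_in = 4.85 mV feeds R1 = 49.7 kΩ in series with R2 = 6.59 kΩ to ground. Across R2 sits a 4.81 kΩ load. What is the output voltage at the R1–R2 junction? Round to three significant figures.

First combine the lower leg with the load: R2 ‖ R_L = 2.781 kΩ.
Now apply the divider: V_out = 4.85 × 0.05298 = 0.2570 mV.
(Unloaded it would be 0.568 mV; the load pulls it down.)

V_out ≈ 0.257 mV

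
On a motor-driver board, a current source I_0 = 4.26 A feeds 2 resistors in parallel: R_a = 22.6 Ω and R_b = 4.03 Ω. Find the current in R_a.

For two parallel branches, I_k = I_0 · (other R)/(sum of R).
I(R_a) = 4.26 × 4.03/(22.6 + 4.03) = 4.26 × 0.1513 = 0.6447 A.

I ≈ 0.645 A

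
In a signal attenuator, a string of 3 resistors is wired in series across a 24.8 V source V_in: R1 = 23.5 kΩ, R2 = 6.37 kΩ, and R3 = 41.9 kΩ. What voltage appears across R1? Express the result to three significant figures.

V ≈ 8.12 V

ΣR = 23.5 + 6.37 + 41.9 = 71.77 kΩ.
V = V_in · R/ΣR = 24.8 × 0.3274 = 8.120 V.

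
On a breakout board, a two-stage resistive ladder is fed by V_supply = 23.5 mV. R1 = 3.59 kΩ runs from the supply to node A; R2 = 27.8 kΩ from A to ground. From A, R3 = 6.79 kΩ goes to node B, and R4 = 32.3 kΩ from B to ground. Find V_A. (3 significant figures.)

V_A ≈ 19.2 mV

Looking into the second stage from A: R3 + R4 = 39.09 kΩ appears in parallel with R2.
R2 ‖ (R3+R4) = 16.25 kΩ.
V_A = 23.5 × 16.25/(3.59 + 16.25) = 19.25 mV.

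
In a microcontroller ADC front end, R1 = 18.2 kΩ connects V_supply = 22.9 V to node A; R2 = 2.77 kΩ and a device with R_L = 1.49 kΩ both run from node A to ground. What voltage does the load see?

V_out ≈ 1.16 V

R2 ‖ R_L = (2.77 × 1.49)/(2.77 + 1.49) = 0.9688 kΩ.
Now apply the divider: V_out = 22.9 × 0.05054 = 1.157 V.
(Unloaded it would be 3.02 V; the load pulls it down.)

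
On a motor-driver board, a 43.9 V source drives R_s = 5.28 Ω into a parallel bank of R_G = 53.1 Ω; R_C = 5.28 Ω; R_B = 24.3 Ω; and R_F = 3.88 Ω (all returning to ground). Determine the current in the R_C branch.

I ≈ 2.26 A

Equivalent of the parallel group: R_p = 1.972 Ω.
V_A by voltage divider: V_A = 43.9 × 1.972/(5.28 + 1.972) = 11.94 V.
I(R_C) = V_A / R_C = 11.94/5.28 = 2.261 A.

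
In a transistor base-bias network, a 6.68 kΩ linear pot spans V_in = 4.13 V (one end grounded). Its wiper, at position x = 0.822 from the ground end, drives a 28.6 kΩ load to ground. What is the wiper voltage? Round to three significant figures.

The pot divides into 1.189 kΩ above the wiper and 5.491 kΩ below.
R_L loads the lower segment: effective lower R = 4.607 kΩ.
Loaded-divider output: V_out = 4.13 × 0.7948 = 3.283 V.

V_out ≈ 3.28 V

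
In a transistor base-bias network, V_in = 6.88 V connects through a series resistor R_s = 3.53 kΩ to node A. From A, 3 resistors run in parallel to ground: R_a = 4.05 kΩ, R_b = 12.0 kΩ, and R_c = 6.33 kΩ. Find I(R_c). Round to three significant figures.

Equivalent of the parallel group: R_p = 2.048 kΩ.
V_A = 6.88 × 2.048/5.578 = 2.526 V.
I(R_c) = V_A / R_c = 2.526/6.33 = 0.3991 mA.

I ≈ 0.399 mA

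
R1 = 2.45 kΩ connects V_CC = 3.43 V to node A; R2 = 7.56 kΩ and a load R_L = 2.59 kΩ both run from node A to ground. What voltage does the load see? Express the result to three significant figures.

R2 ‖ R_L = (7.56 × 2.59)/(7.56 + 2.59) = 1.929 kΩ.
Then V_out = V_CC · R2'/(R1 + R2') = 3.43 × 1.929/4.379 = 1.511 V.

V_out ≈ 1.51 V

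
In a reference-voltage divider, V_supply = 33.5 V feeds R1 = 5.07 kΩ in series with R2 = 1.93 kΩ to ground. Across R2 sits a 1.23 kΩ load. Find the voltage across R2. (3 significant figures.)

V_out ≈ 4.32 V

R2 ‖ R_L = (1.93 × 1.23)/(1.93 + 1.23) = 0.7512 kΩ.
Voltage divider with the loaded lower leg: V_out = 33.5 × 0.7512/(5.07 + 0.7512) = 33.5 × 0.1291 = 4.323 V.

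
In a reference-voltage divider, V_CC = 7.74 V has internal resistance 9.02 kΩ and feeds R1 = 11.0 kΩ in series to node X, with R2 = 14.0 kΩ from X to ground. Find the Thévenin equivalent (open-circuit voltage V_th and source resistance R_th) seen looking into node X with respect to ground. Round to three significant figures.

V_th ≈ 3.19 V, R_th ≈ 8.24 kΩ

R1' = 9.02 + 11.0 = 20.02 kΩ (source resistance + R1).
V_th is the unloaded tap voltage: V_CC · R2/(R1'+R2) = 7.74 × 0.4115 = 3.185 V.
Zeroing V_CC shorts the top of R1' to ground, so R_th = R1' ‖ R2 = 8.239 kΩ.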